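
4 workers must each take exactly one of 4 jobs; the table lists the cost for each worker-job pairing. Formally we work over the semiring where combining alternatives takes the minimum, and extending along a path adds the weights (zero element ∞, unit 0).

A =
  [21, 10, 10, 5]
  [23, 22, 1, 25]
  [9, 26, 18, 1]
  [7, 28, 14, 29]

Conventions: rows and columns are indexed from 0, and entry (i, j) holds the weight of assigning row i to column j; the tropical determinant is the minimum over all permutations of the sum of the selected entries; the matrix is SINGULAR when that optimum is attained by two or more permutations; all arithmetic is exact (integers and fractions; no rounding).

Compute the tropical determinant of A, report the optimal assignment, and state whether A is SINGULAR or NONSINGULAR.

σ = (0, 1, 2, 3): 21 + 22 + 18 + 29 = 90
σ = (0, 1, 3, 2): 21 + 22 + 1 + 14 = 58
σ = (0, 2, 1, 3): 21 + 1 + 26 + 29 = 77
σ = (0, 2, 3, 1): 21 + 1 + 1 + 28 = 51
σ = (0, 3, 1, 2): 21 + 25 + 26 + 14 = 86
σ = (0, 3, 2, 1): 21 + 25 + 18 + 28 = 92
σ = (1, 0, 2, 3): 10 + 23 + 18 + 29 = 80
σ = (1, 0, 3, 2): 10 + 23 + 1 + 14 = 48
σ = (1, 2, 0, 3): 10 + 1 + 9 + 29 = 49
σ = (1, 2, 3, 0): 10 + 1 + 1 + 7 = 19
σ = (1, 3, 0, 2): 10 + 25 + 9 + 14 = 58
σ = (1, 3, 2, 0): 10 + 25 + 18 + 7 = 60
σ = (2, 0, 1, 3): 10 + 23 + 26 + 29 = 88
σ = (2, 0, 3, 1): 10 + 23 + 1 + 28 = 62
σ = (2, 1, 0, 3): 10 + 22 + 9 + 29 = 70
σ = (2, 1, 3, 0): 10 + 22 + 1 + 7 = 40
σ = (2, 3, 0, 1): 10 + 25 + 9 + 28 = 72
σ = (2, 3, 1, 0): 10 + 25 + 26 + 7 = 68
σ = (3, 0, 1, 2): 5 + 23 + 26 + 14 = 68
σ = (3, 0, 2, 1): 5 + 23 + 18 + 28 = 74
σ = (3, 1, 0, 2): 5 + 22 + 9 + 14 = 50
σ = (3, 1, 2, 0): 5 + 22 + 18 + 7 = 52
σ = (3, 2, 0, 1): 5 + 1 + 9 + 28 = 43
σ = (3, 2, 1, 0): 5 + 1 + 26 + 7 = 39
Optimal value attained by: σ = (1, 2, 3, 0).
Answer: det⊕(A) = 19; verdict: NONSINGULAR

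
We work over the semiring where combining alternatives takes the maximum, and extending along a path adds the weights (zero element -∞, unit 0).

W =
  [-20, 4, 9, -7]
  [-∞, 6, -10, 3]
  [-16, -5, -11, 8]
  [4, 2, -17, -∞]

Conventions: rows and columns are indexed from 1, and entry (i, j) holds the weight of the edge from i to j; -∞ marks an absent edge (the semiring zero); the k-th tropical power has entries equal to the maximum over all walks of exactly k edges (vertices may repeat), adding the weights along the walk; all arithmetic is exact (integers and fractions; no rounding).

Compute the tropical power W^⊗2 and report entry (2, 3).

W^⊗2:
  [-3, 10, -2, 17]
  [7, 12, -4, 9]
  [12, 10, -7, -2]
  [-16, 8, 13, 5]
Key observation: the optimum is the walk 2->2->3, with weight 6 + (-10) = -4.
Optimal value attained by: walk 2->2->3.
Answer: (W^⊗2)[2][3] = -4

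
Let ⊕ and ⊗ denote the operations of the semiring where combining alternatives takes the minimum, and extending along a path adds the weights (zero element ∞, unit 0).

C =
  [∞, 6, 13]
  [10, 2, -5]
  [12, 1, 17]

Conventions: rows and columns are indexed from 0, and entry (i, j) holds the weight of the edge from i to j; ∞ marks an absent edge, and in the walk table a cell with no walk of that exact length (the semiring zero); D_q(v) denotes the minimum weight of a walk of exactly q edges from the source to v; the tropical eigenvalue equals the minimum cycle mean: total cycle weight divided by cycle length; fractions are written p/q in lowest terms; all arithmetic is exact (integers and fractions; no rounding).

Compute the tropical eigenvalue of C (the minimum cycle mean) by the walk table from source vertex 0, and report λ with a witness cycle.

q=0: [0, ∞, ∞]
q=1: [∞, 6, 13]
q=2: [16, 8, 1]
q=3: [13, 2, 3]
Optimal cycle mean attained by: cycle 1->2->1, total (-5) + 1, length 2.
Answer: λ = -2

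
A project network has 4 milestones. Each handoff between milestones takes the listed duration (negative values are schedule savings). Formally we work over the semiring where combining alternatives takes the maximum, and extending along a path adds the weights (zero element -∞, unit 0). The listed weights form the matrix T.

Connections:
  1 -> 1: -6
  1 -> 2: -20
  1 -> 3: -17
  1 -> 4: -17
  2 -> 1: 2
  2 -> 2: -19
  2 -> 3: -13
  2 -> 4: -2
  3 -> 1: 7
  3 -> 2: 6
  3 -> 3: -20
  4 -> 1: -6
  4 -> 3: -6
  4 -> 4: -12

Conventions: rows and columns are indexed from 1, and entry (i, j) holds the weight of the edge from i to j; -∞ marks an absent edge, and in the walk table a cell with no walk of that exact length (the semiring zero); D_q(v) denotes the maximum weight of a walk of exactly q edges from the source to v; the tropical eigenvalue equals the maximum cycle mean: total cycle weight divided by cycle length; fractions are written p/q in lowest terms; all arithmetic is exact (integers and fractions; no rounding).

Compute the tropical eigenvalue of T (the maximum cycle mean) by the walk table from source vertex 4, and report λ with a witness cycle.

q=0: [-∞, -∞, -∞, 0]
q=1: [-6, -∞, -6, -12]
q=2: [1, 0, -18, -23]
q=3: [2, -12, -13, -2]
q=4: [-4, -7, -8, -14]
Optimal cycle mean attained by: cycle 2->4->3->2, total (-2) + (-6) + 6, length 3.
Answer: λ = -2/3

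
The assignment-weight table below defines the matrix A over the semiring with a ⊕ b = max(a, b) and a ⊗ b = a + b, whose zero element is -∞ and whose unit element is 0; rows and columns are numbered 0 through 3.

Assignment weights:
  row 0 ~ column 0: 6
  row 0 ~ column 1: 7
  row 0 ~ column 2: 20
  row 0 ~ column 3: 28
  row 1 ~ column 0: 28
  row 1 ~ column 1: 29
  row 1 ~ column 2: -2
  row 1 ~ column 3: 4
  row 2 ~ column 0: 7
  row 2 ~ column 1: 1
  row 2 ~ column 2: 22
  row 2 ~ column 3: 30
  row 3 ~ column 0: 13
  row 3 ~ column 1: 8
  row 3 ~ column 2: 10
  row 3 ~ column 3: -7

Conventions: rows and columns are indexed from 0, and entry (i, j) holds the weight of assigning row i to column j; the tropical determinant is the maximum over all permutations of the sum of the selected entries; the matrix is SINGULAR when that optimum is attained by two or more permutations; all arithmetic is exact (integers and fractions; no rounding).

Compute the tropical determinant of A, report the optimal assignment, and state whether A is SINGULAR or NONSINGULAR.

σ = (0, 1, 2, 3): 6 + 29 + 22 + (-7) = 50
σ = (0, 1, 3, 2): 6 + 29 + 30 + 10 = 75
σ = (0, 2, 1, 3): 6 + (-2) + 1 + (-7) = -2
σ = (0, 2, 3, 1): 6 + (-2) + 30 + 8 = 42
σ = (0, 3, 1, 2): 6 + 4 + 1 + 10 = 21
σ = (0, 3, 2, 1): 6 + 4 + 22 + 8 = 40
σ = (1, 0, 2, 3): 7 + 28 + 22 + (-7) = 50
σ = (1, 0, 3, 2): 7 + 28 + 30 + 10 = 75
σ = (1, 2, 0, 3): 7 + (-2) + 7 + (-7) = 5
σ = (1, 2, 3, 0): 7 + (-2) + 30 + 13 = 48
σ = (1, 3, 0, 2): 7 + 4 + 7 + 10 = 28
σ = (1, 3, 2, 0): 7 + 4 + 22 + 13 = 46
σ = (2, 0, 1, 3): 20 + 28 + 1 + (-7) = 42
σ = (2, 0, 3, 1): 20 + 28 + 30 + 8 = 86
σ = (2, 1, 0, 3): 20 + 29 + 7 + (-7) = 49
σ = (2, 1, 3, 0): 20 + 29 + 30 + 13 = 92
σ = (2, 3, 0, 1): 20 + 4 + 7 + 8 = 39
σ = (2, 3, 1, 0): 20 + 4 + 1 + 13 = 38
σ = (3, 0, 1, 2): 28 + 28 + 1 + 10 = 67
σ = (3, 0, 2, 1): 28 + 28 + 22 + 8 = 86
σ = (3, 1, 0, 2): 28 + 29 + 7 + 10 = 74
σ = (3, 1, 2, 0): 28 + 29 + 22 + 13 = 92
σ = (3, 2, 0, 1): 28 + (-2) + 7 + 8 = 41
σ = (3, 2, 1, 0): 28 + (-2) + 1 + 13 = 40
Optimal value attained by: σ = (2, 1, 3, 0).
Answer: det⊕(A) = 92; verdict: SINGULAR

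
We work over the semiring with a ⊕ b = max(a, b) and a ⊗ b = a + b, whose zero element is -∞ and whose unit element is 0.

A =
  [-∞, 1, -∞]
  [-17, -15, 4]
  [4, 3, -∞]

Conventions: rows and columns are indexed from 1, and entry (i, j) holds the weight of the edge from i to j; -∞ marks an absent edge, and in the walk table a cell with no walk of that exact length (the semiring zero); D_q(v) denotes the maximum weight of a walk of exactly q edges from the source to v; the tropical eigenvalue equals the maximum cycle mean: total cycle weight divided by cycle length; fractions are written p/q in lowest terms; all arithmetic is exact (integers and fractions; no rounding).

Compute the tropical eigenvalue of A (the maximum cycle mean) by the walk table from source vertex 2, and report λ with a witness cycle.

q=0: [-∞, 0, -∞]
q=1: [-17, -15, 4]
q=2: [8, 7, -11]
q=3: [-7, 9, 11]
Optimal cycle mean attained by: cycle 2->3->2, total 4 + 3, length 2.
Answer: λ = 7/2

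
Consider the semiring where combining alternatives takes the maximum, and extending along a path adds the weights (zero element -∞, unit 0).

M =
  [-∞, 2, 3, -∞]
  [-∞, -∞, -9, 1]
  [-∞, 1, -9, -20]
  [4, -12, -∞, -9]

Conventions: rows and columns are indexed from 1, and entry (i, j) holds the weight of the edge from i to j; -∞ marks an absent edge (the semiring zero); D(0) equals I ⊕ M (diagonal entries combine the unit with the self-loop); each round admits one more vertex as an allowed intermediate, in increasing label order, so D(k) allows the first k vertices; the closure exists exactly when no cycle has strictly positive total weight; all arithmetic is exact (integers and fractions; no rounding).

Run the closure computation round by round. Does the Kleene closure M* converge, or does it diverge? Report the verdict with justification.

D(0):
  [0, 2, 3, -∞]
  [-∞, 0, -9, 1]
  [-∞, 1, 0, -20]
  [4, -12, -∞, 0]
D(1):
  [0, 2, 3, -∞]
  [-∞, 0, -9, 1]
  [-∞, 1, 0, -20]
  [4, 6, 7, 0]
Detection: at round 2, diagonal entry (4, 4) turns strictly positive.
Key observation: the cycle 4->1->2->4 has total weight 4 + 2 + 1, which is strictly positive.
Answer: DIVERGES — positive cycle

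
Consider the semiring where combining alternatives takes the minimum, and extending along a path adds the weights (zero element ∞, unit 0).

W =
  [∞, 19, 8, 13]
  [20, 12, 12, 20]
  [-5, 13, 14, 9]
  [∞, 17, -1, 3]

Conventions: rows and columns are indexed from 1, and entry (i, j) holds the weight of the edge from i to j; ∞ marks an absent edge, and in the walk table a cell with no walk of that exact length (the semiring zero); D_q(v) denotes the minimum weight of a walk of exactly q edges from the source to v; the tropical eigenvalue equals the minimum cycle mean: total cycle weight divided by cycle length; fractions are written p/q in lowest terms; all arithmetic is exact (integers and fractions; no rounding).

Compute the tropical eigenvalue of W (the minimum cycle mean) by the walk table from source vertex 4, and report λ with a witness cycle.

q=0: [∞, ∞, ∞, 0]
q=1: [∞, 17, -1, 3]
q=2: [-6, 12, 2, 6]
q=3: [-3, 13, 2, 7]
q=4: [-3, 15, 5, 10]
Optimal cycle mean attained by: cycle 1->3->1, total 8 + (-5), length 2.
Answer: λ = 3/2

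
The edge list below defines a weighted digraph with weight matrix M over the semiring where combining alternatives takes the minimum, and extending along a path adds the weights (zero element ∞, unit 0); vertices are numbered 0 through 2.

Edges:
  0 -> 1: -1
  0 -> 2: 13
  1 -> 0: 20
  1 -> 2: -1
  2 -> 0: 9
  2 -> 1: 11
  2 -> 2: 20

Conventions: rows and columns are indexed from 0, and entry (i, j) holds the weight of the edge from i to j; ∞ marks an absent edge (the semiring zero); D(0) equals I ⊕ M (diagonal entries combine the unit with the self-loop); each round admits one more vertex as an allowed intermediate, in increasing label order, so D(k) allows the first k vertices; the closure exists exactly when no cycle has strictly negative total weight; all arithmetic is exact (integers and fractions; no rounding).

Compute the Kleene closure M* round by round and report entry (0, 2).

D(0):
  [0, -1, 13]
  [20, 0, -1]
  [9, 11, 0]
D(1):
  [0, -1, 13]
  [20, 0, -1]
  [9, 8, 0]
D(2):
  [0, -1, -2]
  [20, 0, -1]
  [9, 8, 0]
D(3):
  [0, -1, -2]
  [8, 0, -1]
  [9, 8, 0]
Answer: M*[0][2] = -2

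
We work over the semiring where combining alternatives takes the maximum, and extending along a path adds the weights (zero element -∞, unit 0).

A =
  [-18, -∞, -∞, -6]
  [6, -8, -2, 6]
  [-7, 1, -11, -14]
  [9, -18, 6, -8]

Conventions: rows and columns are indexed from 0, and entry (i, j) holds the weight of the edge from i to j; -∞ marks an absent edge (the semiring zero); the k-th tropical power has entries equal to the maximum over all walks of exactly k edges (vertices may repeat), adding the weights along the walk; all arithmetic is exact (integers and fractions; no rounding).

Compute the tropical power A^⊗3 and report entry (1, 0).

A^⊗2:
  [3, -24, 0, -14]
  [15, -1, 12, 0]
  [7, -7, -1, 7]
  [1, 7, -2, 3]
A^⊗3:
  [-5, 1, -8, -3]
  [9, 13, 6, 9]
  [16, 0, 13, 1]
  [13, -1, 9, 13]
Key observation: the optimum is the walk 1->0->3->0, with weight 6 + (-6) + 9 = 9.
Optimal value attained by: walk 1->0->3->0.
Answer: (A^⊗3)[1][0] = 9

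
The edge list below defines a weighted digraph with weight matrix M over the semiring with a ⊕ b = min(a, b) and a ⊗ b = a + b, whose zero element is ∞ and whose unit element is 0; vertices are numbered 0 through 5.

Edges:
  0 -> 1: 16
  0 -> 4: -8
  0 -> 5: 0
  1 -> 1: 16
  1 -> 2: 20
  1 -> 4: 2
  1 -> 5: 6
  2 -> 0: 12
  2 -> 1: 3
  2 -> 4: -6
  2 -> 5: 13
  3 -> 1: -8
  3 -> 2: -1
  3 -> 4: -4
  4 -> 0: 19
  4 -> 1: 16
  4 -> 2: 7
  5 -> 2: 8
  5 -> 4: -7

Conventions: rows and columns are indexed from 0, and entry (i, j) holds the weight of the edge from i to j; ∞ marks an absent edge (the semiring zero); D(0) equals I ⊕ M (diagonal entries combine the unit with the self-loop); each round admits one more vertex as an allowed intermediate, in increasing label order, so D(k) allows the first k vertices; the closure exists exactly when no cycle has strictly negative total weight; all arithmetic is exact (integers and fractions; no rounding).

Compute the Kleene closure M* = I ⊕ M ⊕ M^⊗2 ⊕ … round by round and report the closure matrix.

D(0):
  [0, 16, ∞, ∞, -8, 0]
  [∞, 0, 20, ∞, 2, 6]
  [12, 3, 0, ∞, -6, 13]
  [∞, -8, -1, 0, -4, ∞]
  [19, 16, 7, ∞, 0, ∞]
  [∞, ∞, 8, ∞, -7, 0]
D(1):
  [0, 16, ∞, ∞, -8, 0]
  [∞, 0, 20, ∞, 2, 6]
  [12, 3, 0, ∞, -6, 12]
  [∞, -8, -1, 0, -4, ∞]
  [19, 16, 7, ∞, 0, 19]
  [∞, ∞, 8, ∞, -7, 0]
D(2):
  [0, 16, 36, ∞, -8, 0]
  [∞, 0, 20, ∞, 2, 6]
  [12, 3, 0, ∞, -6, 9]
  [∞, -8, -1, 0, -6, -2]
  [19, 16, 7, ∞, 0, 19]
  [∞, ∞, 8, ∞, -7, 0]
D(3):
  [0, 16, 36, ∞, -8, 0]
  [32, 0, 20, ∞, 2, 6]
  [12, 3, 0, ∞, -6, 9]
  [11, -8, -1, 0, -7, -2]
  [19, 10, 7, ∞, 0, 16]
  [20, 11, 8, ∞, -7, 0]
D(4):
  [0, 16, 36, ∞, -8, 0]
  [32, 0, 20, ∞, 2, 6]
  [12, 3, 0, ∞, -6, 9]
  [11, -8, -1, 0, -7, -2]
  [19, 10, 7, ∞, 0, 16]
  [20, 11, 8, ∞, -7, 0]
D(5):
  [0, 2, -1, ∞, -8, 0]
  [21, 0, 9, ∞, 2, 6]
  [12, 3, 0, ∞, -6, 9]
  [11, -8, -1, 0, -7, -2]
  [19, 10, 7, ∞, 0, 16]
  [12, 3, 0, ∞, -7, 0]
D(6):
  [0, 2, -1, ∞, -8, 0]
  [18, 0, 6, ∞, -1, 6]
  [12, 3, 0, ∞, -6, 9]
  [10, -8, -2, 0, -9, -2]
  [19, 10, 7, ∞, 0, 16]
  [12, 3, 0, ∞, -7, 0]
Answer: M* = [[0, 2, -1, ∞, -8, 0], [18, 0, 6, ∞, -1, 6], [12, 3, 0, ∞, -6, 9], [10, -8, -2, 0, -9, -2], [19, 10, 7, ∞, 0, 16], [12, 3, 0, ∞, -7, 0]]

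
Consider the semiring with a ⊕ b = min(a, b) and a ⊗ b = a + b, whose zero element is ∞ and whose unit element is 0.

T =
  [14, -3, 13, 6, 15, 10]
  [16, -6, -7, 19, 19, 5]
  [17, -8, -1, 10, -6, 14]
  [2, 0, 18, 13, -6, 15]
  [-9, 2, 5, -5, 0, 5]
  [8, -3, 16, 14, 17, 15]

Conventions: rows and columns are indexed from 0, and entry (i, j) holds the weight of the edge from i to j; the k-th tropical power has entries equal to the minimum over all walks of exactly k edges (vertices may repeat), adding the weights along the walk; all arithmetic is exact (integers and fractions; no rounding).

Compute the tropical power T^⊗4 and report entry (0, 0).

T^⊗2:
  [6, -9, -10, 10, 0, 2]
  [10, -15, -13, 3, -13, -1]
  [-15, -14, -15, -11, -7, -3]
  [-15, -6, -7, -11, -6, -1]
  [-9, -12, -5, -5, -11, 1]
  [8, -9, -10, 12, 8, 2]
T^⊗3:
  [-9, -18, -16, -5, -16, -4]
  [-22, -21, -22, -18, -19, -10]
  [-16, -23, -21, -12, -21, -9]
  [-15, -18, -13, -11, -17, -5]
  [-20, -18, -19, -16, -11, -7]
  [-1, -18, -16, 0, -16, -4]
T^⊗4:
  [-25, -24, -25, -21, -22, -13]
  [-28, -30, -28, -24, -28, -16]
  [-30, -29, -30, -26, -27, -18]
  [-26, -24, -25, -22, -19, -13]
  [-20, -27, -25, -16, -25, -13]
  [-25, -24, -25, -21, -22, -13]
Key observation: the optimum is the walk 0->1->2->4->0, with weight (-3) + (-7) + (-6) + (-9) = -25.
Optimal value attained by: walk 0->1->2->4->0.
Answer: (T^⊗4)[0][0] = -25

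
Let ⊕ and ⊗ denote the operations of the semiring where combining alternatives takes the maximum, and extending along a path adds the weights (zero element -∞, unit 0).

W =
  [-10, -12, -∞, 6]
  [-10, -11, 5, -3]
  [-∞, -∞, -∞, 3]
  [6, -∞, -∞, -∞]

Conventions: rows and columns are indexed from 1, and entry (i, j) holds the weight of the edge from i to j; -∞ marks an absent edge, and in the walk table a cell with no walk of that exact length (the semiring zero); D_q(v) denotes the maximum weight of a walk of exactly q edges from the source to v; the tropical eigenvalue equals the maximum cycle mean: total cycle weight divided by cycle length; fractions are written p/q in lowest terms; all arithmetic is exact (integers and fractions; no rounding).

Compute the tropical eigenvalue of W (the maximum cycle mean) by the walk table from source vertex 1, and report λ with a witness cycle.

q=0: [0, -∞, -∞, -∞]
q=1: [-10, -12, -∞, 6]
q=2: [12, -22, -7, -4]
q=3: [2, 0, -17, 18]
q=4: [24, -10, 5, 8]
Optimal cycle mean attained by: cycle 1->4->1, total 6 + 6, length 2.
Answer: λ = 6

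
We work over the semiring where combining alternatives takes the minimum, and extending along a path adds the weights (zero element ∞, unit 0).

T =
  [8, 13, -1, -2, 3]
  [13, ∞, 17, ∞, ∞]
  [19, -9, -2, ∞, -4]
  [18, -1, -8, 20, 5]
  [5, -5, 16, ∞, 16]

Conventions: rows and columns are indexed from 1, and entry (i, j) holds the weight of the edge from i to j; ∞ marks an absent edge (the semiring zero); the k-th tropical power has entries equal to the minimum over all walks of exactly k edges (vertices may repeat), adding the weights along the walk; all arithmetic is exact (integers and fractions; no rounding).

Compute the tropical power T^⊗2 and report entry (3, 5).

T^⊗2:
  [8, -10, -10, 6, -5]
  [21, 8, 12, 11, 13]
  [1, -11, -4, 17, -6]
  [10, -17, -10, 16, -12]
  [8, 7, 4, 3, 8]
Key observation: the optimum is the walk 3->3->5, with weight (-2) + (-4) = -6.
Optimal value attained by: walk 3->3->5.
Answer: (T^⊗2)[3][5] = -6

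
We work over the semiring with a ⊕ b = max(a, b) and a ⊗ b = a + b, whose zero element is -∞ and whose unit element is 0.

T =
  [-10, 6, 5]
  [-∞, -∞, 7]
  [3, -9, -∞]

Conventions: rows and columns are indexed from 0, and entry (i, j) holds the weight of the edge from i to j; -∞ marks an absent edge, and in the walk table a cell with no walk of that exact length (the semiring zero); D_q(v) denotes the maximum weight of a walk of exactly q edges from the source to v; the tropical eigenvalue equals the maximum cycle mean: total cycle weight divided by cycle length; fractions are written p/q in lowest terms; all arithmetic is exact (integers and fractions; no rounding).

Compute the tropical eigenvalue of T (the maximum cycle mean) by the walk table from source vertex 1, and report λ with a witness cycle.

q=0: [-∞, 0, -∞]
q=1: [-∞, -∞, 7]
q=2: [10, -2, -∞]
q=3: [0, 16, 15]
Optimal cycle mean attained by: cycle 0->1->2->0, total 6 + 7 + 3, length 3.
Answer: λ = 16/3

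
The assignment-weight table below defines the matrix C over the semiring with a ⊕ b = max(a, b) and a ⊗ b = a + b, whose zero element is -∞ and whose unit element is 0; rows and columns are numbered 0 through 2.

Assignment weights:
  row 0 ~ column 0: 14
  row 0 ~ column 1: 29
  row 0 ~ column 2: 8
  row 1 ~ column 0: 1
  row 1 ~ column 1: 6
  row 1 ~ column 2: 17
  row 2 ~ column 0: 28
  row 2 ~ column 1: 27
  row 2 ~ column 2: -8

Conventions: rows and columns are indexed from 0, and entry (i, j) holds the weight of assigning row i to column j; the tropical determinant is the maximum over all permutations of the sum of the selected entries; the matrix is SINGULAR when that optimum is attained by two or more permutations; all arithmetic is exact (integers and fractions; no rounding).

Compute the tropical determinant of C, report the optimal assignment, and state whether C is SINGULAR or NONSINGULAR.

σ = (0, 1, 2): 14 + 6 + (-8) = 12
σ = (0, 2, 1): 14 + 17 + 27 = 58
σ = (1, 0, 2): 29 + 1 + (-8) = 22
σ = (1, 2, 0): 29 + 17 + 28 = 74
σ = (2, 0, 1): 8 + 1 + 27 = 36
σ = (2, 1, 0): 8 + 6 + 28 = 42
Optimal value attained by: σ = (1, 2, 0).
Answer: det⊕(C) = 74; verdict: NONSINGULAR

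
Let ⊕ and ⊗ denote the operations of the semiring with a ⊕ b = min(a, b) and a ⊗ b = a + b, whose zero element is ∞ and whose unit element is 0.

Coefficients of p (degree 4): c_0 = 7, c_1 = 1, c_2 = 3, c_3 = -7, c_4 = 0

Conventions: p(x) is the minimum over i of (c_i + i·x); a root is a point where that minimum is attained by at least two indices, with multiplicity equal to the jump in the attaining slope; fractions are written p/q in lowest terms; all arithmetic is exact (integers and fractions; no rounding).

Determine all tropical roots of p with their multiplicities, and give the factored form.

hull edge (i=0, c=7) to (i=1, c=1): slope -6, span 1
hull edge (i=1, c=1) to (i=3, c=-7): slope -4, span 2
hull edge (i=3, c=-7) to (i=4, c=0): slope 7, span 1
Factored form: p(x) = 0 ⊗ (x ⊕ (-7)) ⊗ (x ⊕ 4) ⊗ (x ⊕ 4) ⊗ (x ⊕ 6)
Answer: roots = -7 (mult 1), 4 (mult 2), 6 (mult 1)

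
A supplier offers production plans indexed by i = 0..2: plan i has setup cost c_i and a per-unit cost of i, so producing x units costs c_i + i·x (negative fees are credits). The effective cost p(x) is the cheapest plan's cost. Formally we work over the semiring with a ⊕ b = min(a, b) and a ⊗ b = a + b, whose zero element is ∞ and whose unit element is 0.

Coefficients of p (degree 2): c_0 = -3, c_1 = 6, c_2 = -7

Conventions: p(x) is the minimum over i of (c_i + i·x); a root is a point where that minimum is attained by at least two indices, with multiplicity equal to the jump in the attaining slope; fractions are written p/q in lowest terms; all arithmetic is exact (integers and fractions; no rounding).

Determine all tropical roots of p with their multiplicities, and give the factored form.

hull edge (i=0, c=-3) to (i=2, c=-7): slope -2, span 2
Factored form: p(x) = -7 ⊗ (x ⊕ 2) ⊗ (x ⊕ 2)
Answer: roots = 2 (mult 2)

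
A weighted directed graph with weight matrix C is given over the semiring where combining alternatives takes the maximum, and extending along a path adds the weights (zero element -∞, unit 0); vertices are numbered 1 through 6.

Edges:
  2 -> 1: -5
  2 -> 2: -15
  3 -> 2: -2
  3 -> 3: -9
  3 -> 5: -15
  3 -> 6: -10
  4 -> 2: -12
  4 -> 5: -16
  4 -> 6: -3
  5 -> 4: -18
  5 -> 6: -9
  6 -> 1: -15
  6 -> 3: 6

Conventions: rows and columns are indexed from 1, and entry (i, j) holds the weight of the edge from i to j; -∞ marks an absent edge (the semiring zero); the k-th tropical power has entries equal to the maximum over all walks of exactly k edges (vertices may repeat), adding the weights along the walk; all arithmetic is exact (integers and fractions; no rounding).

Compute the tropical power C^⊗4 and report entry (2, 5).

C^⊗2:
  [-∞, -∞, -∞, -∞, -∞, -∞]
  [-20, -30, -∞, -∞, -∞, -∞]
  [-7, -11, -4, -33, -24, -19]
  [-17, -27, 3, -34, -∞, -25]
  [-24, -30, -3, -∞, -34, -21]
  [-∞, 4, -3, -∞, -9, -4]
C^⊗3:
  [-∞, -∞, -∞, -∞, -∞, -∞]
  [-35, -45, -∞, -∞, -∞, -∞]
  [-16, -6, -13, -42, -19, -14]
  [-32, 1, -6, -∞, -12, -7]
  [-35, -5, -12, -52, -18, -13]
  [-1, -5, 2, -27, -18, -13]
C^⊗4:
  [-∞, -∞, -∞, -∞, -∞, -∞]
  [-50, -60, -∞, -∞, -∞, -∞]
  [-11, -15, -8, -37, -28, -23]
  [-4, -8, -1, -30, -21, -16]
  [-10, -14, -7, -36, -27, -22]
  [-10, 0, -7, -36, -13, -8]
Key observation: no walk of exactly 4 edges connects these vertices, so the entry is the semiring zero.
Answer: (C^⊗4)[2][5] = -∞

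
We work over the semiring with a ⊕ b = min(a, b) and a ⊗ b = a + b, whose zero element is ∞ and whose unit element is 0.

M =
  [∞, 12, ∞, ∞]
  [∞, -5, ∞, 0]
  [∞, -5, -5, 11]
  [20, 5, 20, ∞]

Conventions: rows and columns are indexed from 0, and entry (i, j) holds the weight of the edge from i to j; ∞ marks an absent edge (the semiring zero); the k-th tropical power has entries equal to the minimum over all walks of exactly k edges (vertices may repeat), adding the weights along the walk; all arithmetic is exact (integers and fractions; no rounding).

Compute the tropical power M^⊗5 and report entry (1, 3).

M^⊗2:
  [∞, 7, ∞, 12]
  [20, -10, 20, -5]
  [31, -10, -10, -5]
  [∞, 0, 15, 5]
M^⊗3:
  [32, 2, 32, 7]
  [15, -15, 15, -10]
  [15, -15, -15, -10]
  [25, -5, 10, 0]
M^⊗4:
  [27, -3, 27, 2]
  [10, -20, 10, -15]
  [10, -20, -20, -15]
  [20, -10, 5, -5]
M^⊗5:
  [22, -8, 22, -3]
  [5, -25, 5, -20]
  [5, -25, -25, -20]
  [15, -15, 0, -10]
Key observation: the optimum is the walk 1->1->1->1->1->3, with weight (-5) + (-5) + (-5) + (-5) + 0 = -20.
Optimal value attained by: walk 1->1->1->1->1->3.
Answer: (M^⊗5)[1][3] = -20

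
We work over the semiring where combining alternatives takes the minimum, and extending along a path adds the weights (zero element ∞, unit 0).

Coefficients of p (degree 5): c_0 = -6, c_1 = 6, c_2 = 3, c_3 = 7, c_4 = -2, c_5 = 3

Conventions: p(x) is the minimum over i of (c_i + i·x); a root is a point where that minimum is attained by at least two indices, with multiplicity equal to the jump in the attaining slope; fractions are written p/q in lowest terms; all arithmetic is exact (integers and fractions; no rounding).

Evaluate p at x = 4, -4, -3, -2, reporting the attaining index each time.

p(4) = min(-6+0·4=-6, 6+1·4=10, 3+2·4=11, 7+3·4=19, -2+4·4=14, 3+5·4=23) = -6 (attained by i=0)
p(-4) = min(-6+0·(-4)=-6, 6+1·(-4)=2, 3+2·(-4)=-5, 7+3·(-4)=-5, -2+4·(-4)=-18, 3+5·(-4)=-17) = -18 (attained by i=4)
p(-3) = min(-6+0·(-3)=-6, 6+1·(-3)=3, 3+2·(-3)=-3, 7+3·(-3)=-2, -2+4·(-3)=-14, 3+5·(-3)=-12) = -14 (attained by i=4)
p(-2) = min(-6+0·(-2)=-6, 6+1·(-2)=4, 3+2·(-2)=-1, 7+3·(-2)=1, -2+4·(-2)=-10, 3+5·(-2)=-7) = -10 (attained by i=4)
Answer: p(4) = -6; p(-4) = -18; p(-3) = -14; p(-2) = -10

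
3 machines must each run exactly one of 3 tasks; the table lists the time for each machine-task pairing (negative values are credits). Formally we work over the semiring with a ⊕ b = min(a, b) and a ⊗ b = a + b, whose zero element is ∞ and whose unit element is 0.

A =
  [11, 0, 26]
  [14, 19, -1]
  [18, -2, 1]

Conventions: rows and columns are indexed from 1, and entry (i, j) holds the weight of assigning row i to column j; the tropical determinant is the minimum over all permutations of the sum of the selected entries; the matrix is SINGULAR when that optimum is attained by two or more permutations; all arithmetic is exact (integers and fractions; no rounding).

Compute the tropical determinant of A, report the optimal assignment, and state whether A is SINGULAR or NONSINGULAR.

σ = (1, 2, 3): 11 + 19 + 1 = 31
σ = (1, 3, 2): 11 + (-1) + (-2) = 8
σ = (2, 1, 3): 0 + 14 + 1 = 15
σ = (2, 3, 1): 0 + (-1) + 18 = 17
σ = (3, 1, 2): 26 + 14 + (-2) = 38
σ = (3, 2, 1): 26 + 19 + 18 = 63
Optimal value attained by: σ = (1, 3, 2).
Answer: det⊕(A) = 8; verdict: NONSINGULAR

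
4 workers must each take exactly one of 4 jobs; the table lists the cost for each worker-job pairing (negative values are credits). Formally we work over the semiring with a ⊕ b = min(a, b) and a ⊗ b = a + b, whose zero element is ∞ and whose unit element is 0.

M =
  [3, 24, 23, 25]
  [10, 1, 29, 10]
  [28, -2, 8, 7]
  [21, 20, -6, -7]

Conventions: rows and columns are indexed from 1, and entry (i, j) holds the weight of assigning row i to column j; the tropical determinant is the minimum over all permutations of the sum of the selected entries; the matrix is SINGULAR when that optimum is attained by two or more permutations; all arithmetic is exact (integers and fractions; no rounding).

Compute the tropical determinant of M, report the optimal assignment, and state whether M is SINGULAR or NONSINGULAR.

σ = (1, 2, 3, 4): 3 + 1 + 8 + (-7) = 5
σ = (1, 2, 4, 3): 3 + 1 + 7 + (-6) = 5
σ = (1, 3, 2, 4): 3 + 29 + (-2) + (-7) = 23
σ = (1, 3, 4, 2): 3 + 29 + 7 + 20 = 59
σ = (1, 4, 2, 3): 3 + 10 + (-2) + (-6) = 5
σ = (1, 4, 3, 2): 3 + 10 + 8 + 20 = 41
σ = (2, 1, 3, 4): 24 + 10 + 8 + (-7) = 35
σ = (2, 1, 4, 3): 24 + 10 + 7 + (-6) = 35
σ = (2, 3, 1, 4): 24 + 29 + 28 + (-7) = 74
σ = (2, 3, 4, 1): 24 + 29 + 7 + 21 = 81
σ = (2, 4, 1, 3): 24 + 10 + 28 + (-6) = 56
σ = (2, 4, 3, 1): 24 + 10 + 8 + 21 = 63
σ = (3, 1, 2, 4): 23 + 10 + (-2) + (-7) = 24
σ = (3, 1, 4, 2): 23 + 10 + 7 + 20 = 60
σ = (3, 2, 1, 4): 23 + 1 + 28 + (-7) = 45
σ = (3, 2, 4, 1): 23 + 1 + 7 + 21 = 52
σ = (3, 4, 1, 2): 23 + 10 + 28 + 20 = 81
σ = (3, 4, 2, 1): 23 + 10 + (-2) + 21 = 52
σ = (4, 1, 2, 3): 25 + 10 + (-2) + (-6) = 27
σ = (4, 1, 3, 2): 25 + 10 + 8 + 20 = 63
σ = (4, 2, 1, 3): 25 + 1 + 28 + (-6) = 48
σ = (4, 2, 3, 1): 25 + 1 + 8 + 21 = 55
σ = (4, 3, 1, 2): 25 + 29 + 28 + 20 = 102
σ = (4, 3, 2, 1): 25 + 29 + (-2) + 21 = 73
Optimal value attained by: σ = (1, 2, 3, 4).
Answer: det⊕(M) = 5; verdict: SINGULAR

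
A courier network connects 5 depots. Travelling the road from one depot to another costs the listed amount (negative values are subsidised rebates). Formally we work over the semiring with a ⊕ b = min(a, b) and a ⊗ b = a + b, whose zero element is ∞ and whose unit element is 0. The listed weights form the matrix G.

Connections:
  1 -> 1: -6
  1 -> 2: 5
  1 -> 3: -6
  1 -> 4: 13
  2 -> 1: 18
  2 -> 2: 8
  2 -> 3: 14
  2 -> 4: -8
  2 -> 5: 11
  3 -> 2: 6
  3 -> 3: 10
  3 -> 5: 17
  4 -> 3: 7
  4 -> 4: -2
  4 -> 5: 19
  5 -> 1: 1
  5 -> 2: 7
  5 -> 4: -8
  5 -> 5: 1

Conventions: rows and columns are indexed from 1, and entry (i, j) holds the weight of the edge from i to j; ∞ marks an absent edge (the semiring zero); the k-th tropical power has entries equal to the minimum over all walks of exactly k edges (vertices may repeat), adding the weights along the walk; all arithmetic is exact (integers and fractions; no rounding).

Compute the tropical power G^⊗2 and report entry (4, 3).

G^⊗2:
  [-12, -1, -12, -3, 11]
  [12, 16, -1, -10, 11]
  [18, 14, 20, -2, 17]
  [20, 13, 5, -4, 17]
  [-5, 6, -5, -10, 2]
Key observation: the optimum is the walk 4->4->3, with weight (-2) + 7 = 5.
Optimal value attained by: walk 4->4->3.
Answer: (G^⊗2)[4][3] = 5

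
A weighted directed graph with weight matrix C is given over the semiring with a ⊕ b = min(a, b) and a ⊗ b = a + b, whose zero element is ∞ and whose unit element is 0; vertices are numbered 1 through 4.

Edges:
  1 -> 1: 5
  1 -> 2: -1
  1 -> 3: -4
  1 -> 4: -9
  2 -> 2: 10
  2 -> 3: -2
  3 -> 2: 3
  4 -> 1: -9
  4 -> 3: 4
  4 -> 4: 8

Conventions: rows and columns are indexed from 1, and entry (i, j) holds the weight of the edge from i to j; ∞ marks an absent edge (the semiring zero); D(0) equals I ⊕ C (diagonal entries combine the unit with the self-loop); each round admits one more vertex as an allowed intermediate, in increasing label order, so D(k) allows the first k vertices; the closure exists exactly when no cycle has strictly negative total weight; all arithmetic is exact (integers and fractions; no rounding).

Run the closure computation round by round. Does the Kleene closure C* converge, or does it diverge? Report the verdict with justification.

D(0):
  [0, -1, -4, -9]
  [∞, 0, -2, ∞]
  [∞, 3, 0, ∞]
  [-9, ∞, 4, 0]
Detection: at round 1, diagonal entry (4, 4) turns strictly negative.
Key observation: the cycle 4->1->4 has total weight (-9) + (-9), which is strictly negative.
Answer: DIVERGES — negative cycle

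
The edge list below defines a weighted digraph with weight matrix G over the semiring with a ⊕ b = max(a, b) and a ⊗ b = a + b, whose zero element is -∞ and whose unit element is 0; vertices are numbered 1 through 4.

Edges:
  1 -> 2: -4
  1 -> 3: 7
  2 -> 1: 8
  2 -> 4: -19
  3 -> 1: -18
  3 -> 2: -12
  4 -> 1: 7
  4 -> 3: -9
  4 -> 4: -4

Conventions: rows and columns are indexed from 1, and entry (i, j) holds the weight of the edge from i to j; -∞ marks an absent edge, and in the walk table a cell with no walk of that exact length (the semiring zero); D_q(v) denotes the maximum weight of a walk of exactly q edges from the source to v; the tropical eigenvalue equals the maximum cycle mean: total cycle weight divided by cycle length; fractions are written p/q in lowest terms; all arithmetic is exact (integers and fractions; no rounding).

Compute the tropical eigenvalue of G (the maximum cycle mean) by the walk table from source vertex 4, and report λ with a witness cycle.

q=0: [-∞, -∞, -∞, 0]
q=1: [7, -∞, -9, -4]
q=2: [3, 3, 14, -8]
q=3: [11, 2, 10, -12]
q=4: [10, 7, 18, -16]
Optimal cycle mean attained by: cycle 1->2->1, total (-4) + 8, length 2.
Answer: λ = 2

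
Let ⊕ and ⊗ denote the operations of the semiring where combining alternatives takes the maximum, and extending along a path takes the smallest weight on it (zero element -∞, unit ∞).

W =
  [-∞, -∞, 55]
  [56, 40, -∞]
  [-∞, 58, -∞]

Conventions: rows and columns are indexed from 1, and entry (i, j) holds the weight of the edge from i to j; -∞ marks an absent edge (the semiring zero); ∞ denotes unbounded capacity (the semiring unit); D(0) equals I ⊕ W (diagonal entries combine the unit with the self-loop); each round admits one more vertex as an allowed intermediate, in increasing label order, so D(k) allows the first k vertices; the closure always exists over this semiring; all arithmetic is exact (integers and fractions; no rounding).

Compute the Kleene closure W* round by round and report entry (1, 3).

D(0):
  [∞, -∞, 55]
  [56, ∞, -∞]
  [-∞, 58, ∞]
D(1):
  [∞, -∞, 55]
  [56, ∞, 55]
  [-∞, 58, ∞]
D(2):
  [∞, -∞, 55]
  [56, ∞, 55]
  [56, 58, ∞]
D(3):
  [∞, 55, 55]
  [56, ∞, 55]
  [56, 58, ∞]
Answer: W*[1][3] = 55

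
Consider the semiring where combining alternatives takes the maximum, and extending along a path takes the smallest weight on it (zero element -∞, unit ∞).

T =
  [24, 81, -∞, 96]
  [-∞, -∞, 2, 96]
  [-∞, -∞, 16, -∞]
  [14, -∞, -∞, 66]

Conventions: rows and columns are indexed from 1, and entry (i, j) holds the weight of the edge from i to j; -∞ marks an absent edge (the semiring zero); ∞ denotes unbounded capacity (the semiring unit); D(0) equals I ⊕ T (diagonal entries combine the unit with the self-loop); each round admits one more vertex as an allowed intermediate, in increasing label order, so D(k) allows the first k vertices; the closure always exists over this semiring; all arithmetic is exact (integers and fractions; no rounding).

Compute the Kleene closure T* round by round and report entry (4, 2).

D(0):
  [∞, 81, -∞, 96]
  [-∞, ∞, 2, 96]
  [-∞, -∞, ∞, -∞]
  [14, -∞, -∞, ∞]
D(1):
  [∞, 81, -∞, 96]
  [-∞, ∞, 2, 96]
  [-∞, -∞, ∞, -∞]
  [14, 14, -∞, ∞]
D(2):
  [∞, 81, 2, 96]
  [-∞, ∞, 2, 96]
  [-∞, -∞, ∞, -∞]
  [14, 14, 2, ∞]
D(3):
  [∞, 81, 2, 96]
  [-∞, ∞, 2, 96]
  [-∞, -∞, ∞, -∞]
  [14, 14, 2, ∞]
D(4):
  [∞, 81, 2, 96]
  [14, ∞, 2, 96]
  [-∞, -∞, ∞, -∞]
  [14, 14, 2, ∞]
Answer: T*[4][2] = 14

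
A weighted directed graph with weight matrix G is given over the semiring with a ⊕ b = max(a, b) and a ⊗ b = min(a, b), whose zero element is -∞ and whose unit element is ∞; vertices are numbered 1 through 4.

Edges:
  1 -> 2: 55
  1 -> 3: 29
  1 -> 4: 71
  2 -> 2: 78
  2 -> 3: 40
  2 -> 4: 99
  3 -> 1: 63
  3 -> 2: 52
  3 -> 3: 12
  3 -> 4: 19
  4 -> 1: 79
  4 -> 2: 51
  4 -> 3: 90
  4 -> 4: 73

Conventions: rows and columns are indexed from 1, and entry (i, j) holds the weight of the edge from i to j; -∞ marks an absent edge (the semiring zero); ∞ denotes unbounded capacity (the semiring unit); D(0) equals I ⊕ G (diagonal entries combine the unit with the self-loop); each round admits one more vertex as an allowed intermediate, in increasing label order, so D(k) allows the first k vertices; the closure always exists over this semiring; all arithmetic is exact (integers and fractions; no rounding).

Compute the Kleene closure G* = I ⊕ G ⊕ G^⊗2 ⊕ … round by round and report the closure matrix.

D(0):
  [∞, 55, 29, 71]
  [-∞, ∞, 40, 99]
  [63, 52, ∞, 19]
  [79, 51, 90, ∞]
D(1):
  [∞, 55, 29, 71]
  [-∞, ∞, 40, 99]
  [63, 55, ∞, 63]
  [79, 55, 90, ∞]
D(2):
  [∞, 55, 40, 71]
  [-∞, ∞, 40, 99]
  [63, 55, ∞, 63]
  [79, 55, 90, ∞]
D(3):
  [∞, 55, 40, 71]
  [40, ∞, 40, 99]
  [63, 55, ∞, 63]
  [79, 55, 90, ∞]
D(4):
  [∞, 55, 71, 71]
  [79, ∞, 90, 99]
  [63, 55, ∞, 63]
  [79, 55, 90, ∞]
Answer: G* = [[∞, 55, 71, 71], [79, ∞, 90, 99], [63, 55, ∞, 63], [79, 55, 90, ∞]]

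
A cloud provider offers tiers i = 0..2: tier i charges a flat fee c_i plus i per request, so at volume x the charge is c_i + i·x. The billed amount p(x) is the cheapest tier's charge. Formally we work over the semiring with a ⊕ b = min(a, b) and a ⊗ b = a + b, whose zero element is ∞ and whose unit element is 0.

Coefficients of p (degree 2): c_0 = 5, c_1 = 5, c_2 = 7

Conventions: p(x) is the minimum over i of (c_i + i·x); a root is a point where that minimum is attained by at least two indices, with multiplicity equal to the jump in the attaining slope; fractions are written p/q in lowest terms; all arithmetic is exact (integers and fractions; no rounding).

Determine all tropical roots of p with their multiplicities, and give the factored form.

hull edge (i=0, c=5) to (i=1, c=5): slope 0, span 1
hull edge (i=1, c=5) to (i=2, c=7): slope 2, span 1
Factored form: p(x) = 7 ⊗ (x ⊕ (-2)) ⊗ (x ⊕ 0)
Answer: roots = -2 (mult 1), 0 (mult 1)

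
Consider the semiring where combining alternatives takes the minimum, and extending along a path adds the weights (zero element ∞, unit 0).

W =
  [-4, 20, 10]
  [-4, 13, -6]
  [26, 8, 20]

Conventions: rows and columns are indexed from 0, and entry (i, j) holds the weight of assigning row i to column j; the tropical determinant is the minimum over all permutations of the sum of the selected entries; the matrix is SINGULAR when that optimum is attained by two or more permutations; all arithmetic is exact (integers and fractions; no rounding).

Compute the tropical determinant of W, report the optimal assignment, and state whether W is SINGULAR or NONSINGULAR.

σ = (0, 1, 2): (-4) + 13 + 20 = 29
σ = (0, 2, 1): (-4) + (-6) + 8 = -2
σ = (1, 0, 2): 20 + (-4) + 20 = 36
σ = (1, 2, 0): 20 + (-6) + 26 = 40
σ = (2, 0, 1): 10 + (-4) + 8 = 14
σ = (2, 1, 0): 10 + 13 + 26 = 49
Optimal value attained by: σ = (0, 2, 1).
Answer: det⊕(W) = -2; verdict: NONSINGULAR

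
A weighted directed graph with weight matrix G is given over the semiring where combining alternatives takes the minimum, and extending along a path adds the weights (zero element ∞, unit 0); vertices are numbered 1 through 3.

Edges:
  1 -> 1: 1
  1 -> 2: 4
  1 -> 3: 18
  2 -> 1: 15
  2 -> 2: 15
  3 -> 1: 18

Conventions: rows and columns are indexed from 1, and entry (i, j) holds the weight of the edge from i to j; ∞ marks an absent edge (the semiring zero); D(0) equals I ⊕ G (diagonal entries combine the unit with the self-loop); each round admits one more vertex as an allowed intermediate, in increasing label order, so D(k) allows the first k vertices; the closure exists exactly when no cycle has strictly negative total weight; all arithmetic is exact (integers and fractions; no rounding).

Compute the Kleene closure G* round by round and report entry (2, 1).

D(0):
  [0, 4, 18]
  [15, 0, ∞]
  [18, ∞, 0]
D(1):
  [0, 4, 18]
  [15, 0, 33]
  [18, 22, 0]
D(2):
  [0, 4, 18]
  [15, 0, 33]
  [18, 22, 0]
D(3):
  [0, 4, 18]
  [15, 0, 33]
  [18, 22, 0]
Answer: G*[2][1] = 15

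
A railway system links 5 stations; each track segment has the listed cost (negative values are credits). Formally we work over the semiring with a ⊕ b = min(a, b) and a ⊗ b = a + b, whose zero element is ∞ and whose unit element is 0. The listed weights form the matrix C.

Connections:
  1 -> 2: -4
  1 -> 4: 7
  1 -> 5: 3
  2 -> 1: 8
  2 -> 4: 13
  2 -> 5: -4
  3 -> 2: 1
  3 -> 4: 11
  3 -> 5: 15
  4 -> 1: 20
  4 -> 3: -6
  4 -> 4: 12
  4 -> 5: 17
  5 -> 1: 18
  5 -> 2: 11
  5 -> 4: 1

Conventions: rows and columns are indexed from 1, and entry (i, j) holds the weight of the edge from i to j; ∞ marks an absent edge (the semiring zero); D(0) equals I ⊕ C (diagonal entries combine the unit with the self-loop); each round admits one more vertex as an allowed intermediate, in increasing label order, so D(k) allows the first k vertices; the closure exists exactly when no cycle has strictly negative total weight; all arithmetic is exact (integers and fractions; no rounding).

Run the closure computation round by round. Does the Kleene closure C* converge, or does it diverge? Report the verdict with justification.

D(0):
  [0, -4, ∞, 7, 3]
  [8, 0, ∞, 13, -4]
  [∞, 1, 0, 11, 15]
  [20, ∞, -6, 0, 17]
  [18, 11, ∞, 1, 0]
D(1):
  [0, -4, ∞, 7, 3]
  [8, 0, ∞, 13, -4]
  [∞, 1, 0, 11, 15]
  [20, 16, -6, 0, 17]
  [18, 11, ∞, 1, 0]
D(2):
  [0, -4, ∞, 7, -8]
  [8, 0, ∞, 13, -4]
  [9, 1, 0, 11, -3]
  [20, 16, -6, 0, 12]
  [18, 11, ∞, 1, 0]
D(3):
  [0, -4, ∞, 7, -8]
  [8, 0, ∞, 13, -4]
  [9, 1, 0, 11, -3]
  [3, -5, -6, 0, -9]
  [18, 11, ∞, 1, 0]
Detection: at round 4, diagonal entry (5, 5) turns strictly negative.
Key observation: the cycle 5->4->3->2->5 has total weight 1 + (-6) + 1 + (-4), which is strictly negative.
Answer: DIVERGES — negative cycle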